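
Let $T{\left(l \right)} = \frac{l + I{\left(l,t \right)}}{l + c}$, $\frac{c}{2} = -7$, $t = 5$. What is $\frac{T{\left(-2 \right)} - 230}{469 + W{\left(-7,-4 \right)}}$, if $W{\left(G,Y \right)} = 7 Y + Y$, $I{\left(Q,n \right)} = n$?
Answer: $- \frac{3683}{6992} \approx -0.52674$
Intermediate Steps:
$c = -14$ ($c = 2 \left(-7\right) = -14$)
$W{\left(G,Y \right)} = 8 Y$
$T{\left(l \right)} = \frac{5 + l}{-14 + l}$ ($T{\left(l \right)} = \frac{l + 5}{l - 14} = \frac{5 + l}{-14 + l}$)
$\frac{T{\left(-2 \right)} - 230}{469 + W{\left(-7,-4 \right)}} = \frac{\frac{5 - 2}{-14 - 2} - 230}{469 + 8 \left(-4\right)} = \frac{\frac{1}{-16} \cdot 3 - 230}{469 - 32} = \frac{\left(- \frac{1}{16}\right) 3 - 230}{437} = \left(- \frac{3}{16} - 230\right) \frac{1}{437} = \left(- \frac{3683}{16}\right) \frac{1}{437} = - \frac{3683}{6992}$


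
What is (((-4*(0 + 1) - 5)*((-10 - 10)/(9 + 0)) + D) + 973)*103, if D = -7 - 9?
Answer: 100631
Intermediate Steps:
D = -16
(((-4*(0 + 1) - 5)*((-10 - 10)/(9 + 0)) + D) + 973)*103 = (((-4*(0 + 1) - 5)*((-10 - 10)/(9 + 0)) - 16) + 973)*103 = (((-4*1 - 5)*(-20/9) - 16) + 973)*103 = (((-4 - 5)*(-20*⅑) - 16) + 973)*103 = ((-9*(-20/9) - 16) + 973)*103 = ((20 - 16) + 973)*103 = (4 + 973)*103 = 977*103 = 100631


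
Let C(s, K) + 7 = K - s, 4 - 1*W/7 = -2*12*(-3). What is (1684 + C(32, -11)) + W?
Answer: 1158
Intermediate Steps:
W = -476 (W = 28 - 7*(-2*12)*(-3) = 28 - (-168)*(-3) = 28 - 7*72 = 28 - 504 = -476)
C(s, K) = -7 + K - s (C(s, K) = -7 + (K - s) = -7 + K - s)
(1684 + C(32, -11)) + W = (1684 + (-7 - 11 - 1*32)) - 476 = (1684 + (-7 - 11 - 32)) - 476 = (1684 - 50) - 476 = 1634 - 476 = 1158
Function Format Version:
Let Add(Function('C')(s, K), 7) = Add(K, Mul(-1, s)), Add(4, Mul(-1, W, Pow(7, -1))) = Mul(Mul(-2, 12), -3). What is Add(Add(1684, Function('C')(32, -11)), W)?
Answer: 1158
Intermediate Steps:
W = -476 (W = Add(28, Mul(-7, Mul(Mul(-2, 12), -3))) = Add(28, Mul(-7, Mul(-24, -3))) = Add(28, Mul(-7, 72)) = Add(28, -504) = -476)
Function('C')(s, K) = Add(-7, K, Mul(-1, s)) (Function('C')(s, K) = Add(-7, Add(K, Mul(-1, s))) = Add(-7, K, Mul(-1, s)))
Add(Add(1684, Function('C')(32, -11)), W) = Add(Add(1684, Add(-7, -11, Mul(-1, 32))), -476) = Add(Add(1684, Add(-7, -11, -32)), -476) = Add(Add(1684, -50), -476) = Add(1634, -476) = 1158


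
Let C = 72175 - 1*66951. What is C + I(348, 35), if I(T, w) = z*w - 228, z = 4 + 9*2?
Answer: 5766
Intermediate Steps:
z = 22 (z = 4 + 18 = 22)
I(T, w) = -228 + 22*w (I(T, w) = 22*w - 228 = -228 + 22*w)
C = 5224 (C = 72175 - 66951 = 5224)
C + I(348, 35) = 5224 + (-228 + 22*35) = 5224 + (-228 + 770) = 5224 + 542 = 5766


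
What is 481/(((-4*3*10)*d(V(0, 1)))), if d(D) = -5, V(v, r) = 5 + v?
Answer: 481/600 ≈ 0.80167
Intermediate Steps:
481/(((-4*3*10)*d(V(0, 1)))) = 481/(((-4*3*10)*(-5))) = 481/((-12*10*(-5))) = 481/((-120*(-5))) = 481/600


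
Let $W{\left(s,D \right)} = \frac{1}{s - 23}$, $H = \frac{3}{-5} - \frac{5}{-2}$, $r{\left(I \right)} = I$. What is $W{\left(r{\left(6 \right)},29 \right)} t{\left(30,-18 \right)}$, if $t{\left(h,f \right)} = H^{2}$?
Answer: $- \frac{361}{1700} \approx -0.21235$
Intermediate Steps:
$H = \frac{19}{10}$ ($H = 3 \left(- \frac{1}{5}\right) - - \frac{5}{2} = - \frac{3}{5} + \frac{5}{2} = \frac{19}{10} \approx 1.9$)
$W{\left(s,D \right)} = \frac{1}{-23 + s}$
$t{\left(h,f \right)} = \frac{361}{100}$ ($t{\left(h,f \right)} = \left(\frac{19}{10}\right)^{2} = \frac{361}{100}$)
$W{\left(r{\left(6 \right)},29 \right)} t{\left(30,-18 \right)} = \frac{1}{-23 + 6} \cdot \frac{361}{100} = \frac{1}{-17} \cdot \frac{361}{100} = \left(- \frac{1}{17}\right) \frac{361}{100} = - \frac{361}{1700}$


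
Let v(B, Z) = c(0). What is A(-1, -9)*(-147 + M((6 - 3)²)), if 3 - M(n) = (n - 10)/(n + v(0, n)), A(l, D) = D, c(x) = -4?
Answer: 6471/5 ≈ 1294.2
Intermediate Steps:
v(B, Z) = -4
M(n) = 3 - (-10 + n)/(-4 + n) (M(n) = 3 - (n - 10)/(n - 4) = 3 - (-10 + n)/(-4 + n))
A(-1, -9)*(-147 + M((6 - 3)²)) = -9*(-147 + 2*(-1 + (6 - 3)²)/(-4 + (6 - 3)²)) = -9*(-147 + 2*(-1 + 3²)/(-4 + 3²)) = -9*(-147 + 2*(-1 + 9)/(-4 + 9)) = -9*(-147 + 2*8/5) = -9*(-147 + 2*(⅕)*8) = -9*(-147 + 16/5) = -9*(-719/5) = 6471/5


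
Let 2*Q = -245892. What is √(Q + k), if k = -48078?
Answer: 4*I*√10689 ≈ 413.55*I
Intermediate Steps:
Q = -122946 (Q = (½)*(-245892) = -122946)
√(Q + k) = √(-122946 - 48078) = √(-171024) = 4*I*√10689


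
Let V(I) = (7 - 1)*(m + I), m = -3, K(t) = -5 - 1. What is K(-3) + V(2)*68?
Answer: -414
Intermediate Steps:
K(t) = -6
V(I) = -18 + 6*I (V(I) = (7 - 1)*(-3 + I) = 6*(-3 + I) = -18 + 6*I)
K(-3) + V(2)*68 = -6 + (-18 + 6*2)*68 = -6 + (-18 + 12)*68 = -6 - 6*68 = -6 - 408 = -414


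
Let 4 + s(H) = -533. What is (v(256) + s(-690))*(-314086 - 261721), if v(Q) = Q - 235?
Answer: 297116412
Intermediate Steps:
v(Q) = -235 + Q
s(H) = -537 (s(H) = -4 - 533 = -537)
(v(256) + s(-690))*(-314086 - 261721) = ((-235 + 256) - 537)*(-314086 - 261721) = (21 - 537)*(-575807) = -516*(-575807) = 297116412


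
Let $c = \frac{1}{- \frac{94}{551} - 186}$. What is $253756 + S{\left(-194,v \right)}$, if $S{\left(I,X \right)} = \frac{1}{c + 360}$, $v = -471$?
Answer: $\frac{9370764855824}{36928249} \approx 2.5376 \cdot 10^{5}$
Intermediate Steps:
$c = - \frac{551}{102580}$ ($c = \frac{1}{\left(-94\right) \frac{1}{551} - 186} = \frac{1}{- \frac{94}{551} - 186} = \frac{1}{- \frac{102580}{551}} = - \frac{551}{102580} \approx -0.0053714$)
$S{\left(I,X \right)} = \frac{102580}{36928249}$ ($S{\left(I,X \right)} = \frac{1}{- \frac{551}{102580} + 360} = \frac{1}{\frac{36928249}{102580}} = \frac{102580}{36928249}$)
$253756 + S{\left(-194,v \right)} = 253756 + \frac{102580}{36928249} = \frac{9370764855824}{36928249}$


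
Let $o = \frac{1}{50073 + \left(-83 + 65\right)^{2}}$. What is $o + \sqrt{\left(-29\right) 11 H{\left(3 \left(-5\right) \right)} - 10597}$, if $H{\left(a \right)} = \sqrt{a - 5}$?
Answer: $\frac{1}{50397} + \sqrt{-10597 - 638 i \sqrt{5}} \approx 6.9137 - 103.17 i$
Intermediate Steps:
$H{\left(a \right)} = \sqrt{-5 + a}$
$o = \frac{1}{50397}$ ($o = \frac{1}{50073 + \left(-18\right)^{2}} = \frac{1}{50073 + 324} = \frac{1}{50397} \approx 1.9842 \cdot 10^{-5}$)
$o + \sqrt{\left(-29\right) 11 H{\left(3 \left(-5\right) \right)} - 10597} = \frac{1}{50397} + \sqrt{\left(-29\right) 11 \sqrt{-5 + 3 \left(-5\right)} - 10597} = \frac{1}{50397} + \sqrt{- 319 \sqrt{-5 - 15} - 10597} = \frac{1}{50397} + \sqrt{- 319 \sqrt{-20} - 10597} = \frac{1}{50397} + \sqrt{- 319 \cdot 2 i \sqrt{5} - 10597} = \frac{1}{50397} + \sqrt{- 638 i \sqrt{5} - 10597} = \frac{1}{50397} + \sqrt{-10597 - 638 i \sqrt{5}}$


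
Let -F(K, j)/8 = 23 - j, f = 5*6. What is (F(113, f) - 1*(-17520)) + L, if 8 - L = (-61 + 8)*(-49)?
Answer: 14987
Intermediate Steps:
f = 30
F(K, j) = -184 + 8*j (F(K, j) = -8*(23 - j) = -184 + 8*j)
L = -2589 (L = 8 - (-61 + 8)*(-49) = 8 - (-53)*(-49) = 8 - 1*2597 = 8 - 2597 = -2589)
(F(113, f) - 1*(-17520)) + L = ((-184 + 8*30) - 1*(-17520)) - 2589 = ((-184 + 240) + 17520) - 2589 = (56 + 17520) - 2589 = 17576 - 2589 = 14987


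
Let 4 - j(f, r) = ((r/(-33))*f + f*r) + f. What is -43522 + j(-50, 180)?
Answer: -382148/11 ≈ -34741.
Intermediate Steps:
j(f, r) = 4 - f - 32*f*r/33 (j(f, r) = 4 - (((r/(-33))*f + f*r) + f) = 4 - (((r*(-1/33))*f + f*r) + f) = 4 - (((-r/33)*f + f*r) + f) = 4 - ((-f*r/33 + f*r) + f) = 4 - (32*f*r/33 + f) = 4 - (f + 32*f*r/33) = 4 + (-f - 32*f*r/33) = 4 - f - 32*f*r/33)
-43522 + j(-50, 180) = -43522 + (4 - 1*(-50) - 32/33*(-50)*180) = -43522 + (4 + 50 + 96000/11) = -43522 + 96594/11 = -382148/11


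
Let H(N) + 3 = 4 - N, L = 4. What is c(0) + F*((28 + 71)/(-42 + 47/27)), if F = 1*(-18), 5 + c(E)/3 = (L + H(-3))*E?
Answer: 31809/1087 ≈ 29.263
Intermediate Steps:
H(N) = 1 - N (H(N) = -3 + (4 - N) = 1 - N)
c(E) = -15 + 24*E (c(E) = -15 + 3*((4 + (1 - 1*(-3)))*E) = -15 + 3*((4 + (1 + 3))*E) = -15 + 3*((4 + 4)*E) = -15 + 3*(8*E) = -15 + 24*E)
F = -18
c(0) + F*((28 + 71)/(-42 + 47/27)) = (-15 + 24*0) - 18*(28 + 71)/(-42 + 47/27) = (-15 + 0) - 1782/(-42 + 47*(1/27)) = -15 - 1782/(-42 + 47/27) = -15 - 1782/(-1087/27) = -15 - 1782*(-27)/1087 = -15 - 18*(-2673/1087) = -15 + 48114/1087 = 31809/1087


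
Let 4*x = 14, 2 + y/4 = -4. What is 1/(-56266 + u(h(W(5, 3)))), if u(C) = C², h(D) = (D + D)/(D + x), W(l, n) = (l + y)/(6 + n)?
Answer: -625/35160474 ≈ -1.7776e-5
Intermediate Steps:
y = -24 (y = -8 + 4*(-4) = -8 - 16 = -24)
x = 7/2 (x = (¼)*14 = 7/2 ≈ 3.5000)
W(l, n) = (-24 + l)/(6 + n) (W(l, n) = (l - 24)/(6 + n) = (-24 + l)/(6 + n))
h(D) = 2*D/(7/2 + D) (h(D) = (D + D)/(D + 7/2) = (2*D)/(7/2 + D) = 2*D/(7/2 + D))
1/(-56266 + u(h(W(5, 3)))) = 1/(-56266 + (4*((-24 + 5)/(6 + 3))/(7 + 2*((-24 + 5)/(6 + 3))))²) = 1/(-56266 + (4*(-19/9)/(7 + 2*(-19/9)))²) = 1/(-56266 + (4*(-19/9)/(7 - 38/9))²) = 1/(-56266 + (4*(-19/9)/(25/9))²) = 1/(-56266 + (4*(-19/9)*(9/25))²) = 1/(-56266 + (-76/25)²) = 1/(-56266 + 5776/625) = 1/(-35160474/625) = -625/35160474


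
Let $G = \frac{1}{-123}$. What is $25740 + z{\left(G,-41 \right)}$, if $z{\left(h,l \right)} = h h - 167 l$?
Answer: $\frac{493008724}{15129} \approx 32587.0$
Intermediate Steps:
$G = - \frac{1}{123} \approx -0.0081301$
$z{\left(h,l \right)} = h^{2} - 167 l$
$25740 + z{\left(G,-41 \right)} = 25740 + \left(\left(- \frac{1}{123}\right)^{2} - -6847\right) = 25740 + \left(\frac{1}{15129} + 6847\right) = 25740 + \frac{103588264}{15129} = \frac{493008724}{15129}$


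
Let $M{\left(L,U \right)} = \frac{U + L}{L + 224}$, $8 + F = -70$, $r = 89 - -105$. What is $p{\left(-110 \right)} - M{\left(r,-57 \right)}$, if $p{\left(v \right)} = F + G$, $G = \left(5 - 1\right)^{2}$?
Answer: $- \frac{26053}{418} \approx -62.328$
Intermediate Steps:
$r = 194$ ($r = 89 + 105 = 194$)
$F = -78$ ($F = -8 - 70 = -78$)
$G = 16$ ($G = 4^{2} = 16$)
$p{\left(v \right)} = -62$ ($p{\left(v \right)} = -78 + 16 = -62$)
$M{\left(L,U \right)} = \frac{L + U}{224 + L}$
$p{\left(-110 \right)} - M{\left(r,-57 \right)} = -62 - \frac{194 - 57}{224 + 194} = -62 - \frac{1}{418} \cdot 137 = -62 - \frac{137}{418} = - \frac{26053}{418}$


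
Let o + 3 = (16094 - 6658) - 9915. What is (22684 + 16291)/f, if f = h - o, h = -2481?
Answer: -38975/1999 ≈ -19.497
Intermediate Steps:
o = -482 (o = -3 + ((16094 - 6658) - 9915) = -3 + (9436 - 9915) = -3 - 479 = -482)
f = -1999 (f = -2481 - 1*(-482) = -2481 + 482 = -1999)
(22684 + 16291)/f = (22684 + 16291)/(-1999) = 38975*(-1/1999) = -38975/1999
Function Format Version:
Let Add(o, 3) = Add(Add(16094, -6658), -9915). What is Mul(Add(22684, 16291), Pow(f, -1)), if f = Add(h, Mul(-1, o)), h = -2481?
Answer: Rational(-38975, 1999) ≈ -19.497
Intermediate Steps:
o = -482 (o = Add(-3, Add(Add(16094, -6658), -9915)) = Add(-3, Add(9436, -9915)) = Add(-3, -479) = -482)
f = -1999 (f = Add(-2481, Mul(-1, -482)) = Add(-2481, 482) = -1999)
Mul(Add(22684, 16291), Pow(f, -1)) = Mul(Add(22684, 16291), Pow(-1999, -1)) = Mul(38975, Rational(-1, 1999)) = Rational(-38975, 1999)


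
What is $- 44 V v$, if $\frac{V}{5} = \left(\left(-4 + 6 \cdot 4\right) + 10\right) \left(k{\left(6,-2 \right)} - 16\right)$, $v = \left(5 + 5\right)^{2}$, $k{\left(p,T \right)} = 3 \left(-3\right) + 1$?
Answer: $15840000$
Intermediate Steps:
$k{\left(p,T \right)} = -8$ ($k{\left(p,T \right)} = -9 + 1 = -8$)
$v = 100$ ($v = 10^{2} = 100$)
$V = -3600$ ($V = 5 \left(\left(-4 + 6 \cdot 4\right) + 10\right) \left(-8 - 16\right) = 5 \left(\left(-4 + 24\right) + 10\right) \left(-24\right) = 5 \left(20 + 10\right) \left(-24\right) = 5 \cdot 30 \left(-24\right) = 5 \left(-720\right) = -3600$)
$- 44 V v = \left(-44\right) \left(-3600\right) 100 = 158400 \cdot 100 = 15840000$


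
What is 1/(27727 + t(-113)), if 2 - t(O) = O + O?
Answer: 1/27955 ≈ 3.5772e-5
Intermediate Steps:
t(O) = 2 - 2*O (t(O) = 2 - (O + O) = 2 - 2*O)
1/(27727 + t(-113)) = 1/(27727 + (2 - 2*(-113))) = 1/(27727 + (2 + 226)) = 1/(27727 + 228) = 1/27955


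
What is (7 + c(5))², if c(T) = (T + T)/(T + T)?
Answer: 64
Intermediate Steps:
c(T) = 1 (c(T) = (2*T)/((2*T)) = (2*T)*(1/(2*T)) = 1)
(7 + c(5))² = (7 + 1)² = 8² = 64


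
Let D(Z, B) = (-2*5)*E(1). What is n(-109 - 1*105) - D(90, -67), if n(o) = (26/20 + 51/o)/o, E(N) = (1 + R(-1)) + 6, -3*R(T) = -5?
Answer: 14882848/171735 ≈ 86.662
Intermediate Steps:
R(T) = 5/3 (R(T) = -1/3*(-5) = 5/3)
E(N) = 26/3 (E(N) = (1 + 5/3) + 6 = 8/3 + 6 = 26/3)
D(Z, B) = -260/3 (D(Z, B) = -2*5*(26/3) = -10*26/3 = -260/3)
n(o) = (13/10 + 51/o)/o (n(o) = (26*(1/20) + 51/o)/o = (13/10 + 51/o)/o)
n(-109 - 1*105) - D(90, -67) = (510 + 13*(-109 - 1*105))/(10*(-109 - 1*105)**2) - 1*(-260/3) = (510 + 13*(-109 - 105))/(10*(-109 - 105)**2) + 260/3 = (1/10)*(510 + 13*(-214))/(-214)**2 + 260/3 = (1/10)*(1/45796)*(510 - 2782) + 260/3 = (1/10)*(1/45796)*(-2272) + 260/3 = -284/57245 + 260/3 = 14882848/171735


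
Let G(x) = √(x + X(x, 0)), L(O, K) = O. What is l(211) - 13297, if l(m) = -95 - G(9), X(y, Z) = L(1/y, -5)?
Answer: -13392 - √82/3 ≈ -13395.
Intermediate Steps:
X(y, Z) = 1/y
G(x) = √(x + 1/x)
l(m) = -95 - √82/3 (l(m) = -95 - √(9 + 1/9) = -95 - √(9 + ⅑) = -95 - √(82/9) = -95 - √82/3)
l(211) - 13297 = (-95 - √82/3) - 13297 = -13392 - √82/3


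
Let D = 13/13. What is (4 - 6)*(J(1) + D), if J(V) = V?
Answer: -4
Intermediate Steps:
D = 1 (D = 13*(1/13) = 1)
(4 - 6)*(J(1) + D) = (4 - 6)*(1 + 1) = -2*2 = -4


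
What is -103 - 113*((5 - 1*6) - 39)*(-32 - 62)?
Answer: -424983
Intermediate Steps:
-103 - 113*((5 - 1*6) - 39)*(-32 - 62) = -103 - 113*((5 - 6) - 39)*(-94) = -103 - 113*(-1 - 39)*(-94) = -103 - (-4520)*(-94) = -103 - 113*3760 = -103 - 424880 = -424983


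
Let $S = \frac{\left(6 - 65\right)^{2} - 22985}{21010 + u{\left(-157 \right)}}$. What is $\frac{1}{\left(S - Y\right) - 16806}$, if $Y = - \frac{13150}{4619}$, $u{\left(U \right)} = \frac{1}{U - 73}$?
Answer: $- \frac{22320389081}{375073634627916} \approx -5.9509 \cdot 10^{-5}$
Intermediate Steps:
$u{\left(U \right)} = \frac{1}{-73 + U}$
$S = - \frac{4485920}{4832299}$ ($S = \frac{\left(6 - 65\right)^{2} - 22985}{21010 + \frac{1}{-73 - 157}} = \frac{\left(-59\right)^{2} - 22985}{21010 + \frac{1}{-230}} = \frac{3481 - 22985}{21010 - \frac{1}{230}} = - \frac{19504}{\frac{4832299}{230}} = \left(-19504\right) \frac{230}{4832299} = - \frac{4485920}{4832299} \approx -0.92832$)
$Y = - \frac{13150}{4619}$ ($Y = \left(-13150\right) \frac{1}{4619} = - \frac{13150}{4619} \approx -2.8469$)
$\frac{1}{\left(S - Y\right) - 16806} = \frac{1}{\left(- \frac{4485920}{4832299} - - \frac{13150}{4619}\right) - 16806} = \frac{1}{\left(- \frac{4485920}{4832299} + \frac{13150}{4619}\right) - 16806} = \frac{1}{\frac{42824267370}{22320389081} - 16806} = \frac{1}{- \frac{375073634627916}{22320389081}} = - \frac{22320389081}{375073634627916}$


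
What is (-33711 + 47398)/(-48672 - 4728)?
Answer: -13687/53400 ≈ -0.25631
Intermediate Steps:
(-33711 + 47398)/(-48672 - 4728) = 13687/(-53400) = 13687*(-1/53400) = -13687/53400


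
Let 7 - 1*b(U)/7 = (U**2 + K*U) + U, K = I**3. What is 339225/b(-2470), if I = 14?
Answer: 113075/1584933 ≈ 0.071344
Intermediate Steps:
K = 2744 (K = 14**3 = 2744)
b(U) = 49 - 19215*U - 7*U**2 (b(U) = 49 - 7*((U**2 + 2744*U) + U) = 49 - 7*(U**2 + 2745*U) = 49 + (-19215*U - 7*U**2) = 49 - 19215*U - 7*U**2)
339225/b(-2470) = 339225/(49 - 19215*(-2470) - 7*(-2470)**2) = 339225/(49 + 47461050 - 7*6100900) = 339225/(49 + 47461050 - 42706300) = 339225/4754799 = 339225*(1/4754799) = 113075/1584933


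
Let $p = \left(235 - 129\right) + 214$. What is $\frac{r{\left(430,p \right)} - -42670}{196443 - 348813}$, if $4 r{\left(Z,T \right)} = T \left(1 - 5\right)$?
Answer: $- \frac{4235}{15237} \approx -0.27794$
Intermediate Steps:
$p = 320$ ($p = 106 + 214 = 320$)
$r{\left(Z,T \right)} = - T$ ($r{\left(Z,T \right)} = \frac{T \left(1 - 5\right)}{4} = \frac{T \left(-4\right)}{4} = \frac{\left(-4\right) T}{4} = - T$)
$\frac{r{\left(430,p \right)} - -42670}{196443 - 348813} = \frac{\left(-1\right) 320 - -42670}{196443 - 348813} = \frac{-320 + \left(-170 + 42840\right)}{-152370} = \left(-320 + 42670\right) \left(- \frac{1}{152370}\right) = 42350 \left(- \frac{1}{152370}\right) = - \frac{4235}{15237}$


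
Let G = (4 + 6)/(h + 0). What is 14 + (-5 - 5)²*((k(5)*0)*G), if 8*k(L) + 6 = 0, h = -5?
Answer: 14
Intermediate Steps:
k(L) = -¾ (k(L) = -¾ + (⅛)*0 = -¾ + 0 = -¾)
G = -2 (G = (4 + 6)/(-5 + 0) = 10/(-5) = 10*(-⅕) = -2)
14 + (-5 - 5)²*((k(5)*0)*G) = 14 + (-5 - 5)²*(-¾*0*(-2)) = 14 + (-10)²*(0*(-2)) = 14 + 100*0 = 14 + 0 = 14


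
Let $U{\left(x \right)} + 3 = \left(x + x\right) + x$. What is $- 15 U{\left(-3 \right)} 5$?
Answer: $900$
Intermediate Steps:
$U{\left(x \right)} = -3 + 3 x$ ($U{\left(x \right)} = -3 + \left(\left(x + x\right) + x\right) = -3 + \left(2 x + x\right) = -3 + 3 x$)
$- 15 U{\left(-3 \right)} 5 = - 15 \left(-3 + 3 \left(-3\right)\right) 5 = - 15 \left(-3 - 9\right) 5 = \left(-15\right) \left(-12\right) 5 = 180 \cdot 5 = 900$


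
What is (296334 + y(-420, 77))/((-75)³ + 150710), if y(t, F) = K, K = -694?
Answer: -59128/54233 ≈ -1.0903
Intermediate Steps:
y(t, F) = -694
(296334 + y(-420, 77))/((-75)³ + 150710) = (296334 - 694)/((-75)³ + 150710) = 295640/(-421875 + 150710) = 295640/(-271165) = 295640*(-1/271165) = -59128/54233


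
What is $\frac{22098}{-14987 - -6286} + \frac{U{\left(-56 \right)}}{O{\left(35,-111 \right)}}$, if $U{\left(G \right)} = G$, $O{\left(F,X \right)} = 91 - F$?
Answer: $- \frac{30799}{8701} \approx -3.5397$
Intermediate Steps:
$\frac{22098}{-14987 - -6286} + \frac{U{\left(-56 \right)}}{O{\left(35,-111 \right)}} = \frac{22098}{-14987 - -6286} - \frac{56}{91 - 35} = \frac{22098}{-14987 + 6286} - \frac{56}{91 - 35} = \frac{22098}{-8701} - \frac{56}{56} = 22098 \left(- \frac{1}{8701}\right) - 1 = - \frac{22098}{8701} - 1 = - \frac{30799}{8701}$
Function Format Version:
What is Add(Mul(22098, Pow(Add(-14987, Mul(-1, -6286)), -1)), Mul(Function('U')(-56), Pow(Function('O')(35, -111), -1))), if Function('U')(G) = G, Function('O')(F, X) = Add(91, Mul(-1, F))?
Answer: Rational(-30799, 8701) ≈ -3.5397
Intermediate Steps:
Add(Mul(22098, Pow(Add(-14987, Mul(-1, -6286)), -1)), Mul(Function('U')(-56), Pow(Function('O')(35, -111), -1))) = Add(Mul(22098, Pow(Add(-14987, Mul(-1, -6286)), -1)), Mul(-56, Pow(Add(91, Mul(-1, 35)), -1))) = Add(Mul(22098, Pow(Add(-14987, 6286), -1)), Mul(-56, Pow(Add(91, -35), -1))) = Add(Mul(22098, Pow(-8701, -1)), Mul(-56, Pow(56, -1))) = Add(Mul(22098, Rational(-1, 8701)), Mul(-56, Rational(1, 56))) = Add(Rational(-22098, 8701), -1) = Rational(-30799, 8701)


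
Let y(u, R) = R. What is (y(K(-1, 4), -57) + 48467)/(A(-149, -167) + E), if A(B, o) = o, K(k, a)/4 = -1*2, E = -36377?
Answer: -24205/18272 ≈ -1.3247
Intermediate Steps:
K(k, a) = -8 (K(k, a) = 4*(-1*2) = 4*(-2) = -8)
(y(K(-1, 4), -57) + 48467)/(A(-149, -167) + E) = (-57 + 48467)/(-167 - 36377) = 48410/(-36544) = 48410*(-1/36544) = -24205/18272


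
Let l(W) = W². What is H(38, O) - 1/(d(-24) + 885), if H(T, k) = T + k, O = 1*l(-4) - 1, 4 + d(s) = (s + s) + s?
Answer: 42876/809 ≈ 52.999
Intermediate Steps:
d(s) = -4 + 3*s (d(s) = -4 + ((s + s) + s) = -4 + (2*s + s) = -4 + 3*s)
O = 15 (O = 1*(-4)² - 1 = 1*16 - 1 = 16 - 1 = 15)
H(38, O) - 1/(d(-24) + 885) = (38 + 15) - 1/((-4 + 3*(-24)) + 885) = 53 - 1/((-4 - 72) + 885) = 53 - 1/(-76 + 885) = 53 - 1/809 = 42876/809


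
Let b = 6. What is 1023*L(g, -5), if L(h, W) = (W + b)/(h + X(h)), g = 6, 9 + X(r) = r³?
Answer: 341/71 ≈ 4.8028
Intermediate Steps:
X(r) = -9 + r³
L(h, W) = (6 + W)/(-9 + h + h³) (L(h, W) = (W + 6)/(h + (-9 + h³)) = (6 + W)/(-9 + h + h³))
1023*L(g, -5) = 1023*((6 - 5)/(-9 + 6 + 6³)) = 1023*(1/(-9 + 6 + 216)) = 1023*(1/213) = 341/71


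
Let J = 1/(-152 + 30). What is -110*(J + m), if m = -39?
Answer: 261745/61 ≈ 4290.9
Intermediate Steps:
J = -1/122 (J = 1/(-122) = -1/122 ≈ -0.0081967)
-110*(J + m) = -110*(-1/122 - 39) = -110*(-4759/122) = 261745/61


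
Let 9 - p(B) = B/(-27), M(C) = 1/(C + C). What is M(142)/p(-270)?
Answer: -1/284 ≈ -0.0035211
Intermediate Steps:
M(C) = 1/(2*C)
p(B) = 9 + B/27 (p(B) = 9 - B/(-27) = 9 - B*(-1)/27 = 9 - (-1)*B/27 = 9 + B/27)
M(142)/p(-270) = ((½)/142)/(9 + (1/27)*(-270)) = ((½)*(1/142))/(9 - 10) = (1/284)/(-1) = (1/284)*(-1) = -1/284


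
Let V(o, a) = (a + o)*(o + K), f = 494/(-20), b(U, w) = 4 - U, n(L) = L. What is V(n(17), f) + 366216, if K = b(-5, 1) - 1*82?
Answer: 1833236/5 ≈ 3.6665e+5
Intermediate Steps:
f = -247/10 (f = 494*(-1/20) = -247/10 ≈ -24.700)
K = -73 (K = (4 - 1*(-5)) - 1*82 = (4 + 5) - 82 = 9 - 82 = -73)
V(o, a) = (-73 + o)*(a + o) (V(o, a) = (a + o)*(o - 73) = (a + o)*(-73 + o) = (-73 + o)*(a + o))
V(n(17), f) + 366216 = (17² - 73*(-247/10) - 73*17 - 247/10*17) + 366216 = (289 + 18031/10 - 1241 - 4199/10) + 366216 = 2156/5 + 366216 = 1833236/5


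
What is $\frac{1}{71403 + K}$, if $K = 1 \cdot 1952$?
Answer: $\frac{1}{73355} \approx 1.3632 \cdot 10^{-5}$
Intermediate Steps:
$K = 1952$
$\frac{1}{71403 + K} = \frac{1}{71403 + 1952} = \frac{1}{73355}$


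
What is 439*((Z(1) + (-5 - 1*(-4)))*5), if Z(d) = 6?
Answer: 10975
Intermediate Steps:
439*((Z(1) + (-5 - 1*(-4)))*5) = 439*((6 + (-5 - 1*(-4)))*5) = 439*((6 + (-5 + 4))*5) = 439*((6 - 1)*5) = 439*(5*5) = 439*25 = 10975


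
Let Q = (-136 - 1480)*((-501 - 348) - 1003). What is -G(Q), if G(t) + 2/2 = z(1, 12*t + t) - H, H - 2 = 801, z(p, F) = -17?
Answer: 821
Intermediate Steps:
H = 803 (H = 2 + 801 = 803)
Q = 2992832 (Q = -1616*(-849 - 1003) = -1616*(-1852) = 2992832)
G(t) = -821 (G(t) = -1 + (-17 - 1*803) = -1 + (-17 - 803) = -1 - 820 = -821)
-G(Q) = -1*(-821) = 821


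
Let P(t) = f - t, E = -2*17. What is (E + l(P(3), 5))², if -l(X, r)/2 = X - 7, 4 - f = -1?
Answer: 576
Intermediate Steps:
E = -34
f = 5 (f = 4 - 1*(-1) = 4 + 1 = 5)
P(t) = 5 - t
l(X, r) = 14 - 2*X (l(X, r) = -2*(X - 7) = -2*(-7 + X) = 14 - 2*X)
(E + l(P(3), 5))² = (-34 + (14 - 2*(5 - 1*3)))² = (-34 + (14 - 2*(5 - 3)))² = (-34 + (14 - 2*2))² = (-34 + (14 - 4))² = (-34 + 10)² = (-24)² = 576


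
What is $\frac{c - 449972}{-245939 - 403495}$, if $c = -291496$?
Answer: $\frac{123578}{108239} \approx 1.1417$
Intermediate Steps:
$\frac{c - 449972}{-245939 - 403495} = \frac{-291496 - 449972}{-245939 - 403495} = - \frac{741468}{-649434} = \left(-741468\right) \left(- \frac{1}{649434}\right) = \frac{123578}{108239}$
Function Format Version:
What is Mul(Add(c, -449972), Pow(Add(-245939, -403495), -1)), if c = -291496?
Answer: Rational(123578, 108239) ≈ 1.1417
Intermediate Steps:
Mul(Add(c, -449972), Pow(Add(-245939, -403495), -1)) = Mul(Add(-291496, -449972), Pow(Add(-245939, -403495), -1)) = Mul(-741468, Pow(-649434, -1)) = Mul(-741468, Rational(-1, 649434)) = Rational(123578, 108239)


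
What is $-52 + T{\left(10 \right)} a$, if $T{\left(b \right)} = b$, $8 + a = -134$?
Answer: $-1472$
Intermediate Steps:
$a = -142$ ($a = -8 - 134 = -142$)
$-52 + T{\left(10 \right)} a = -52 + 10 \left(-142\right) = -52 - 1420 = -1472$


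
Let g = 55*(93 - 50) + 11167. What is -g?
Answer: -13532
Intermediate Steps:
g = 13532 (g = 55*43 + 11167 = 2365 + 11167 = 13532)
-g = -1*13532 = -13532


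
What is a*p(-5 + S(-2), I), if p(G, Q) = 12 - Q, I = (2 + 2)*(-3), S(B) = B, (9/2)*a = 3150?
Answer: 16800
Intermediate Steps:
a = 700 (a = (2/9)*3150 = 700)
I = -12 (I = 4*(-3) = -12)
a*p(-5 + S(-2), I) = 700*(12 - 1*(-12)) = 700*(12 + 12) = 700*24 = 16800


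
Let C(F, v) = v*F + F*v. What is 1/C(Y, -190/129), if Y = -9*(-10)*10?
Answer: -43/114000 ≈ -0.00037719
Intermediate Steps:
Y = 900 (Y = 90*10 = 900)
C(F, v) = 2*F*v (C(F, v) = F*v + F*v = 2*F*v)
1/C(Y, -190/129) = 1/(2*900*(-190/129)) = 1/(-114000/43) = -43/114000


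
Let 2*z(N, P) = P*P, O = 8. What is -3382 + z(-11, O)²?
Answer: -2358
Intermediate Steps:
z(N, P) = P²/2 (z(N, P) = (P*P)/2 = P²/2)
-3382 + z(-11, O)² = -3382 + ((½)*8²)² = -3382 + ((½)*64)² = -3382 + 32² = -3382 + 1024 = -2358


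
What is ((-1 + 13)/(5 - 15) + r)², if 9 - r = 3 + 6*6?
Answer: 24336/25 ≈ 973.44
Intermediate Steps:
r = -30 (r = 9 - (3 + 6*6) = 9 - (3 + 36) = 9 - 1*39 = 9 - 39 = -30)
((-1 + 13)/(5 - 15) + r)² = ((-1 + 13)/(5 - 15) - 30)² = (12/(-10) - 30)² = (12*(-⅒) - 30)² = (-6/5 - 30)² = (-156/5)² = 24336/25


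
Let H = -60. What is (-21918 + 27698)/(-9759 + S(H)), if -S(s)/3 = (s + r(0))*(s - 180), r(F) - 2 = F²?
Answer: -5780/51519 ≈ -0.11219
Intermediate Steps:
r(F) = 2 + F²
S(s) = -3*(-180 + s)*(2 + s) (S(s) = -3*(s + (2 + 0²))*(s - 180) = -3*(s + (2 + 0))*(-180 + s) = -3*(s + 2)*(-180 + s) = -3*(2 + s)*(-180 + s) = -3*(-180 + s)*(2 + s))
(-21918 + 27698)/(-9759 + S(H)) = (-21918 + 27698)/(-9759 + (1080 - 3*(-60)² + 534*(-60))) = 5780/(-9759 + (1080 - 3*3600 - 32040)) = 5780/(-9759 + (1080 - 10800 - 32040)) = 5780/(-9759 - 41760) = 5780/(-51519) = 5780*(-1/51519) = -5780/51519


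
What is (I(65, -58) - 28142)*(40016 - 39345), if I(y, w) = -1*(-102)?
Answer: -18814840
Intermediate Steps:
I(y, w) = 102
(I(65, -58) - 28142)*(40016 - 39345) = (102 - 28142)*(40016 - 39345) = -28040*671 = -18814840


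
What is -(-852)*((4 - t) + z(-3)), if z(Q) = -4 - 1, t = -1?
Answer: 0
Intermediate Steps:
z(Q) = -5
-(-852)*((4 - t) + z(-3)) = -(-852)*((4 - 1*(-1)) - 5) = -(-852)*((4 + 1) - 5) = -(-852)*(5 - 5) = -(-852)*0 = -71*0 = 0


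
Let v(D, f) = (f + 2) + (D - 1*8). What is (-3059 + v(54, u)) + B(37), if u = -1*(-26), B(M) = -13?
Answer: -2998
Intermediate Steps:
u = 26
v(D, f) = -6 + D + f (v(D, f) = (2 + f) + (D - 8) = (2 + f) + (-8 + D) = -6 + D + f)
(-3059 + v(54, u)) + B(37) = (-3059 + (-6 + 54 + 26)) - 13 = (-3059 + 74) - 13 = -2985 - 13 = -2998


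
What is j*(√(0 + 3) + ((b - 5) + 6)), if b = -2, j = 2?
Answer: -2 + 2*√3 ≈ 1.4641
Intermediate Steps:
j*(√(0 + 3) + ((b - 5) + 6)) = 2*(√(0 + 3) + ((-2 - 5) + 6)) = 2*(√3 + (-7 + 6)) = 2*(√3 - 1) = 2*(-1 + √3) = -2 + 2*√3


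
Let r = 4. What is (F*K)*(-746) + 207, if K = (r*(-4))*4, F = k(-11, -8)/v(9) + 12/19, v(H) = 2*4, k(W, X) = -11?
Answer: -670451/19 ≈ -35287.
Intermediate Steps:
v(H) = 8
F = -113/152 (F = -11/8 + 12/19 = -113/152 ≈ -0.74342)
K = -64 (K = (4*(-4))*4 = -16*4 = -64)
(F*K)*(-746) + 207 = -113/152*(-64)*(-746) + 207 = (904/19)*(-746) + 207 = -674384/19 + 207 = -670451/19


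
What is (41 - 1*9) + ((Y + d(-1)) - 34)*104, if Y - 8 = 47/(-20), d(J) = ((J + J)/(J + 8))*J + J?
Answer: -104674/35 ≈ -2990.7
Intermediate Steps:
d(J) = J + 2*J²/(8 + J) (d(J) = ((2*J)/(8 + J))*J + J = (2*J/(8 + J))*J + J = 2*J²/(8 + J) + J = J + 2*J²/(8 + J))
Y = 113/20 (Y = 8 + 47/(-20) = 8 + 47*(-1/20) = 8 - 47/20 = 113/20 ≈ 5.6500)
(41 - 1*9) + ((Y + d(-1)) - 34)*104 = (41 - 1*9) + ((113/20 - (8 + 3*(-1))/(8 - 1)) - 34)*104 = (41 - 9) + ((113/20 - 1*(8 - 3)/7) - 34)*104 = 32 + ((113/20 - 1*⅐*5) - 34)*104 = 32 + ((113/20 - 5/7) - 34)*104 = 32 + (691/140 - 34)*104 = 32 - 4069/140*104 = 32 - 105794/35 = -104674/35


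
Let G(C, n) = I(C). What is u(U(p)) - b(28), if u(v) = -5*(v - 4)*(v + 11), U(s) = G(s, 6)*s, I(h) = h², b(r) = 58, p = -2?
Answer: 122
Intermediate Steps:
G(C, n) = C²
U(s) = s³ (U(s) = s²*s = s³)
u(v) = -5*(-4 + v)*(11 + v)
u(U(p)) - b(28) = (220 - 35*(-2)³ - 5*((-2)³)²) - 1*58 = (220 - 35*(-8) - 5*(-8)²) - 58 = (220 + 280 - 5*64) - 58 = (220 + 280 - 320) - 58 = 180 - 58 = 122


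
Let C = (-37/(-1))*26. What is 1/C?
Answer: 1/962 ≈ 0.0010395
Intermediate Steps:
C = 962 (C = -1*(-37)*26 = 37*26 = 962)
1/C = 1/962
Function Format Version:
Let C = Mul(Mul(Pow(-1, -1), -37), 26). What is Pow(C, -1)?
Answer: Rational(1, 962) ≈ 0.0010395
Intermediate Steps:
C = 962 (C = Mul(Mul(-1, -37), 26) = Mul(37, 26) = 962)
Pow(C, -1) = Pow(962, -1) = Rational(1, 962)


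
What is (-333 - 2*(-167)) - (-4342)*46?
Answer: 199733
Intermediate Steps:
(-333 - 2*(-167)) - (-4342)*46 = (-333 + 334) - 1*(-199732) = 1 + 199732 = 199733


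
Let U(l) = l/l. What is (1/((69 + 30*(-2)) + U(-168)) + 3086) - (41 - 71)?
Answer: 31161/10 ≈ 3116.1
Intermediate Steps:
U(l) = 1
(1/((69 + 30*(-2)) + U(-168)) + 3086) - (41 - 71) = (1/((69 + 30*(-2)) + 1) + 3086) - (41 - 71) = (1/((69 - 60) + 1) + 3086) - 1*(-30) = (1/(9 + 1) + 3086) + 30 = (1/10 + 3086) + 30 = 30861/10 + 30 = 31161/10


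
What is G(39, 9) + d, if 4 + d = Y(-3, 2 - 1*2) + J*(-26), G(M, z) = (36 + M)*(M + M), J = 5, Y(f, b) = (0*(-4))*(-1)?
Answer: 5716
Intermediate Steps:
Y(f, b) = 0 (Y(f, b) = 0*(-1) = 0)
G(M, z) = 2*M*(36 + M) (G(M, z) = (36 + M)*(2*M) = 2*M*(36 + M))
d = -134 (d = -4 + (0 + 5*(-26)) = -4 + (0 - 130) = -4 - 130 = -134)
G(39, 9) + d = 2*39*(36 + 39) - 134 = 2*39*75 - 134 = 5850 - 134 = 5716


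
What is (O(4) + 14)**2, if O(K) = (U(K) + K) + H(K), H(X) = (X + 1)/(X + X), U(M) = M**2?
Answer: 76729/64 ≈ 1198.9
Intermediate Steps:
H(X) = (1 + X)/(2*X) (H(X) = (1 + X)/((2*X)) = (1 + X)*(1/(2*X)) = (1 + X)/(2*X))
O(K) = K + K**2 + (1 + K)/(2*K) (O(K) = (K**2 + K) + (1 + K)/(2*K) = (K + K**2) + (1 + K)/(2*K) = K + K**2 + (1 + K)/(2*K))
(O(4) + 14)**2 = ((1/2 + 4 + 4**2 + (1/2)/4) + 14)**2 = ((1/2 + 4 + 16 + (1/2)*(1/4)) + 14)**2 = ((1/2 + 4 + 16 + 1/8) + 14)**2 = (165/8 + 14)**2 = (277/8)**2 = 76729/64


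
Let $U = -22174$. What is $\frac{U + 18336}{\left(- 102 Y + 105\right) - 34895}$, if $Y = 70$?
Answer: $\frac{1919}{20965} \approx 0.091534$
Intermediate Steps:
$\frac{U + 18336}{\left(- 102 Y + 105\right) - 34895} = \frac{-22174 + 18336}{\left(\left(-102\right) 70 + 105\right) - 34895} = - \frac{3838}{\left(-7140 + 105\right) - 34895} = - \frac{3838}{-7035 - 34895} = - \frac{3838}{-41930} = \left(-3838\right) \left(- \frac{1}{41930}\right) = \frac{1919}{20965}$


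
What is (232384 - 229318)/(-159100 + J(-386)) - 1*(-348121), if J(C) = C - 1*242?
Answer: 27802334011/79864 ≈ 3.4812e+5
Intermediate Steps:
J(C) = -242 + C (J(C) = C - 242 = -242 + C)
(232384 - 229318)/(-159100 + J(-386)) - 1*(-348121) = (232384 - 229318)/(-159100 + (-242 - 386)) - 1*(-348121) = 3066/(-159100 - 628) + 348121 = 3066/(-159728) + 348121 = 3066*(-1/159728) + 348121 = -1533/79864 + 348121 = 27802334011/79864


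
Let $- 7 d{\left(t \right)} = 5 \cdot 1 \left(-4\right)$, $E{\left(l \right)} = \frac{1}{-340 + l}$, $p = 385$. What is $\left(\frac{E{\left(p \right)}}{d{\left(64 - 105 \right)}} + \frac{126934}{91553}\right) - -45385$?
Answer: $\frac{3739734495971}{82397700} \approx 45386.0$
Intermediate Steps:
$d{\left(t \right)} = \frac{20}{7}$ ($d{\left(t \right)} = - \frac{5 \cdot 1 \left(-4\right)}{7} = - \frac{5 \left(-4\right)}{7} = \left(- \frac{1}{7}\right) \left(-20\right) = \frac{20}{7}$)
$\left(\frac{E{\left(p \right)}}{d{\left(64 - 105 \right)}} + \frac{126934}{91553}\right) - -45385 = \left(\frac{1}{\left(-340 + 385\right) \frac{20}{7}} + \frac{126934}{91553}\right) - -45385 = \left(\frac{1}{45} \cdot \frac{7}{20} + 126934 \cdot \frac{1}{91553}\right) + 45385 = \left(\frac{1}{45} \cdot \frac{7}{20} + \frac{126934}{91553}\right) + 45385 = \left(\frac{7}{900} + \frac{126934}{91553}\right) + 45385 = \frac{114881471}{82397700} + 45385 = \frac{3739734495971}{82397700}$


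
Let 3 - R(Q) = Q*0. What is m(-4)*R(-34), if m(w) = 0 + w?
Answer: -12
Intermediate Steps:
m(w) = w
R(Q) = 3 (R(Q) = 3 - Q*0 = 3 - 1*0 = 3 + 0 = 3)
m(-4)*R(-34) = -4*3 = -12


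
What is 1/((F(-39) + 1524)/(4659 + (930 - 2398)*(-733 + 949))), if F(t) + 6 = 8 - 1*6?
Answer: -312429/1520 ≈ -205.55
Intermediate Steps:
F(t) = -4 (F(t) = -6 + (8 - 1*6) = -6 + (8 - 6) = -6 + 2 = -4)
1/((F(-39) + 1524)/(4659 + (930 - 2398)*(-733 + 949))) = 1/((-4 + 1524)/(4659 + (930 - 2398)*(-733 + 949))) = 1/(1520/(4659 - 1468*216)) = 1/(1520/(4659 - 317088)) = 1/(1520/(-312429)) = 1/(1520*(-1/312429)) = 1/(-1520/312429) = -312429/1520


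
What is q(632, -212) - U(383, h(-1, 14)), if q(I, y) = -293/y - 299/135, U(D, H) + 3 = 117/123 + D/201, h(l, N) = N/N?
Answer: -54202511/78619140 ≈ -0.68943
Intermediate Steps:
h(l, N) = 1
U(D, H) = -84/41 + D/201 (U(D, H) = -3 + (117/123 + D/201) = -3 + (117*(1/123) + D*(1/201)) = -3 + (39/41 + D/201) = -84/41 + D/201)
q(I, y) = -299/135 - 293/y (q(I, y) = -293/y - 299*1/135 = -293/y - 299/135 = -299/135 - 293/y)
q(632, -212) - U(383, h(-1, 14)) = (-299/135 - 293/(-212)) - (-84/41 + (1/201)*383) = (-299/135 - 293*(-1/212)) - (-84/41 + 383/201) = (-299/135 + 293/212) - 1*(-1181/8241) = -23833/28620 + 1181/8241 = -54202511/78619140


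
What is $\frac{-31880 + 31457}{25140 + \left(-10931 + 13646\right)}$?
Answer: $- \frac{47}{3095} \approx -0.015186$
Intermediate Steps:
$\frac{-31880 + 31457}{25140 + \left(-10931 + 13646\right)} = - \frac{423}{25140 + 2715} = - \frac{423}{27855} = \left(-423\right) \frac{1}{27855} = - \frac{47}{3095}$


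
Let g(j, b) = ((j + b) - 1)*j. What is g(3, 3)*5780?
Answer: 86700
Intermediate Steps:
g(j, b) = j*(-1 + b + j) (g(j, b) = ((b + j) - 1)*j = (-1 + b + j)*j = j*(-1 + b + j))
g(3, 3)*5780 = (3*(-1 + 3 + 3))*5780 = (3*5)*5780 = 15*5780 = 86700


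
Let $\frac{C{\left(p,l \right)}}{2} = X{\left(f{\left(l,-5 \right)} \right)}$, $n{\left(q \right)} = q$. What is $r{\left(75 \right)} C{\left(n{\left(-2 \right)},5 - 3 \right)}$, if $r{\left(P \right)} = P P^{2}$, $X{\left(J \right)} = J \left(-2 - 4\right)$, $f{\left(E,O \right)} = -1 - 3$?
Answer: $20250000$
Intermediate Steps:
$f{\left(E,O \right)} = -4$ ($f{\left(E,O \right)} = -1 - 3 = -4$)
$X{\left(J \right)} = - 6 J$ ($X{\left(J \right)} = J \left(-6\right) = - 6 J$)
$r{\left(P \right)} = P^{3}$
$C{\left(p,l \right)} = 48$ ($C{\left(p,l \right)} = 2 \left(\left(-6\right) \left(-4\right)\right) = 2 \cdot 24 = 48$)
$r{\left(75 \right)} C{\left(n{\left(-2 \right)},5 - 3 \right)} = 75^{3} \cdot 48 = 421875 \cdot 48 = 20250000$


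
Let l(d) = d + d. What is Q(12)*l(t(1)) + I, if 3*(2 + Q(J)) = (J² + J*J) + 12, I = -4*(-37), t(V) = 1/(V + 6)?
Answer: 176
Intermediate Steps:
t(V) = 1/(6 + V)
l(d) = 2*d
I = 148
Q(J) = 2 + 2*J²/3 (Q(J) = -2 + ((J² + J*J) + 12)/3 = -2 + ((J² + J²) + 12)/3 = -2 + (2*J² + 12)/3 = -2 + (12 + 2*J²)/3 = -2 + (4 + 2*J²/3) = 2 + 2*J²/3)
Q(12)*l(t(1)) + I = (2 + (⅔)*12²)*(2/(6 + 1)) + 148 = (2 + (⅔)*144)*(2/7) + 148 = (2 + 96)*(2*(⅐)) + 148 = 98*(2/7) + 148 = 28 + 148 = 176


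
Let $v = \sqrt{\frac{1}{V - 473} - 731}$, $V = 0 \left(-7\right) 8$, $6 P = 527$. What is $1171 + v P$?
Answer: $1171 + \frac{527 i \sqrt{40886593}}{1419} \approx 1171.0 + 2374.8 i$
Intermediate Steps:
$P = \frac{527}{6}$ ($P = \frac{1}{6} \cdot 527 = \frac{527}{6} \approx 87.833$)
$V = 0$ ($V = 0 \cdot 8 = 0$)
$v = \frac{2 i \sqrt{40886593}}{473}$ ($v = \sqrt{\frac{1}{0 - 473} - 731} = \sqrt{\frac{1}{-473} - 731} = \sqrt{- \frac{1}{473} - 731} = \sqrt{- \frac{345764}{473}} = \frac{2 i \sqrt{40886593}}{473} \approx 27.037 i$)
$1171 + v P = 1171 + \frac{2 i \sqrt{40886593}}{473} \cdot \frac{527}{6} = 1171 + \frac{527 i \sqrt{40886593}}{1419}$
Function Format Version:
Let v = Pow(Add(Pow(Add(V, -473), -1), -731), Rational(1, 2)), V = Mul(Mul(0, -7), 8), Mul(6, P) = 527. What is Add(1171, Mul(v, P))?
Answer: Add(1171, Mul(Rational(527, 1419), I, Pow(40886593, Rational(1, 2)))) ≈ Add(1171.0, Mul(2374.8, I))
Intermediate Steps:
P = Rational(527, 6) (P = Mul(Rational(1, 6), 527) = Rational(527, 6) ≈ 87.833)
V = 0 (V = Mul(0, 8) = 0)
v = Mul(Rational(2, 473), I, Pow(40886593, Rational(1, 2))) (v = Pow(Add(Pow(Add(0, -473), -1), -731), Rational(1, 2)) = Pow(Add(Pow(-473, -1), -731), Rational(1, 2)) = Pow(Add(Rational(-1, 473), -731), Rational(1, 2)) = Pow(Rational(-345764, 473), Rational(1, 2)) = Mul(Rational(2, 473), I, Pow(40886593, Rational(1, 2))) ≈ Mul(27.037, I))
Add(1171, Mul(v, P)) = Add(1171, Mul(Mul(Rational(2, 473), I, Pow(40886593, Rational(1, 2))), Rational(527, 6))) = Add(1171, Mul(Rational(527, 1419), I, Pow(40886593, Rational(1, 2))))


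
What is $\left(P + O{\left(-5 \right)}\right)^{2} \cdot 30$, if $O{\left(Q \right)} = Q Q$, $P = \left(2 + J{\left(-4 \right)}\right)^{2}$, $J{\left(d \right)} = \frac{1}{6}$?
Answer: $\frac{5713805}{216} \approx 26453.0$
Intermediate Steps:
$J{\left(d \right)} = \frac{1}{6}$
$P = \frac{169}{36}$ ($P = \left(2 + \frac{1}{6}\right)^{2} = \left(\frac{13}{6}\right)^{2} = \frac{169}{36} \approx 4.6944$)
$O{\left(Q \right)} = Q^{2}$
$\left(P + O{\left(-5 \right)}\right)^{2} \cdot 30 = \left(\frac{169}{36} + \left(-5\right)^{2}\right)^{2} \cdot 30 = \left(\frac{169}{36} + 25\right)^{2} \cdot 30 = \left(\frac{1069}{36}\right)^{2} \cdot 30 = \frac{1142761}{1296} \cdot 30 = \frac{5713805}{216}$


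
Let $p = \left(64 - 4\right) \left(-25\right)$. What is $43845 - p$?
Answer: $45345$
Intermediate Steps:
$p = -1500$ ($p = 60 \left(-25\right) = -1500$)
$43845 - p = 43845 - -1500 = 43845 + 1500 = 45345$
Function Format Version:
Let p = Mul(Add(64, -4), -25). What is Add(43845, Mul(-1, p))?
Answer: 45345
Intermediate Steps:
p = -1500 (p = Mul(60, -25) = -1500)
Add(43845, Mul(-1, p)) = Add(43845, Mul(-1, -1500)) = Add(43845, 1500) = 45345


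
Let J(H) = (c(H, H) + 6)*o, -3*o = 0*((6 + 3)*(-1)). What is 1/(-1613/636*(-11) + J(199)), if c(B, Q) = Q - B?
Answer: 636/17743 ≈ 0.035845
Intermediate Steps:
o = 0 (o = -0*(6 + 3)*(-1) = -0*9*(-1) = -0*(-9) = -1/3*0 = 0)
J(H) = 0 (J(H) = ((H - H) + 6)*0 = (0 + 6)*0 = 6*0 = 0)
1/(-1613/636*(-11) + J(199)) = 1/(-1613/636*(-11) + 0) = 1/(17743/636 + 0) = 1/(17743/636) = 636/17743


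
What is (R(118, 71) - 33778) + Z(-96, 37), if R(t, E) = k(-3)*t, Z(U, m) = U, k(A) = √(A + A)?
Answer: -33874 + 118*I*√6 ≈ -33874.0 + 289.04*I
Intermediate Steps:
k(A) = √2*√A (k(A) = √(2*A) = √2*√A)
R(t, E) = I*t*√6 (R(t, E) = (√2*√(-3))*t = (√2*(I*√3))*t = (I*√6)*t = I*t*√6)
(R(118, 71) - 33778) + Z(-96, 37) = (I*118*√6 - 33778) - 96 = (118*I*√6 - 33778) - 96 = (-33778 + 118*I*√6) - 96 = -33874 + 118*I*√6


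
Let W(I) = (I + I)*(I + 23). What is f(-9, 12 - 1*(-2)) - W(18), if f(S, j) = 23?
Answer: -1453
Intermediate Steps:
W(I) = 2*I*(23 + I) (W(I) = (2*I)*(23 + I) = 2*I*(23 + I))
f(-9, 12 - 1*(-2)) - W(18) = 23 - 2*18*(23 + 18) = 23 - 2*18*41 = 23 - 1*1476 = 23 - 1476 = -1453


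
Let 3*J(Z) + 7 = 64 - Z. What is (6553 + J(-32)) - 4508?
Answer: 6224/3 ≈ 2074.7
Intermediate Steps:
J(Z) = 19 - Z/3 (J(Z) = -7/3 + (64 - Z)/3 = -7/3 + (64/3 - Z/3) = 19 - Z/3)
(6553 + J(-32)) - 4508 = (6553 + (19 - ⅓*(-32))) - 4508 = (6553 + (19 + 32/3)) - 4508 = (6553 + 89/3) - 4508 = 19748/3 - 4508 = 6224/3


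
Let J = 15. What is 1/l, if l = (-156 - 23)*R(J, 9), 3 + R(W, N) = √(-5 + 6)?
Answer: 1/358 ≈ 0.0027933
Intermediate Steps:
R(W, N) = -2 (R(W, N) = -3 + √(-5 + 6) = -3 + √1 = -3 + 1 = -2)
l = 358 (l = (-156 - 23)*(-2) = -179*(-2) = 358)
1/l = 1/358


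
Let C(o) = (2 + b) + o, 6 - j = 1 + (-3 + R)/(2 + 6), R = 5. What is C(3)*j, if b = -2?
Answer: 57/4 ≈ 14.250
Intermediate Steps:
j = 19/4 (j = 6 - (1 + (-3 + 5)/(2 + 6)) = 6 - (1 + 2/8) = 6 - (1 + (⅛)*2) = 6 - (1 + ¼) = 6 - 1*5/4 = 6 - 5/4 = 19/4 ≈ 4.7500)
C(o) = o (C(o) = (2 - 2) + o = 0 + o = o)
C(3)*j = 3*(19/4) = 57/4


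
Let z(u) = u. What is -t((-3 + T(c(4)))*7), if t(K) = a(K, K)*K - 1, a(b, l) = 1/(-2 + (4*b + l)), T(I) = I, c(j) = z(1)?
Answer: 29/36 ≈ 0.80556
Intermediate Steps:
c(j) = 1
a(b, l) = 1/(-2 + l + 4*b) (a(b, l) = 1/(-2 + (l + 4*b)) = 1/(-2 + l + 4*b))
t(K) = -1 + K/(-2 + 5*K) (t(K) = K/(-2 + K + 4*K) - 1 = K/(-2 + 5*K) - 1 = -1 + K/(-2 + 5*K))
-t((-3 + T(c(4)))*7) = -2*(1 - 2*(-3 + 1)*7)/(-2 + 5*((-3 + 1)*7)) = -2*(1 - (-4)*7)/(-2 + 5*(-2*7)) = -2*(1 - 2*(-14))/(-2 + 5*(-14)) = -2*(1 + 28)/(-2 - 70) = -2*29/(-72) = -2*(-1)*29/72 = -1*(-29/36) = 29/36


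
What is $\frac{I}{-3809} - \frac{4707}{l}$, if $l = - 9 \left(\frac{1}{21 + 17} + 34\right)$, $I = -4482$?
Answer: $\frac{81495292}{4925037} \approx 16.547$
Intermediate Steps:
$l = - \frac{11637}{38}$ ($l = - 9 \left(\frac{1}{38} + 34\right) = \left(-9\right) \frac{1293}{38} = - \frac{11637}{38} \approx -306.24$)
$\frac{I}{-3809} - \frac{4707}{l} = - \frac{4482}{-3809} - \frac{4707}{- \frac{11637}{38}} = \left(-4482\right) \left(- \frac{1}{3809}\right) - - \frac{19874}{1293} = \frac{4482}{3809} + \frac{19874}{1293} = \frac{81495292}{4925037}$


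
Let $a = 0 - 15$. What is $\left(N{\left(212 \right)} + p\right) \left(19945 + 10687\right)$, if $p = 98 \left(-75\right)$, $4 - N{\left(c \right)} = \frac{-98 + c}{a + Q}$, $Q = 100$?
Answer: $- \frac{19130419168}{85} \approx -2.2506 \cdot 10^{8}$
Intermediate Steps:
$a = -15$
$N{\left(c \right)} = \frac{438}{85} - \frac{c}{85}$ ($N{\left(c \right)} = 4 - \frac{-98 + c}{-15 + 100} = 4 - \frac{-98 + c}{85} = 4 - \left(-98 + c\right) \frac{1}{85} = 4 - \left(- \frac{98}{85} + \frac{c}{85}\right) = \frac{438}{85} - \frac{c}{85}$)
$p = -7350$
$\left(N{\left(212 \right)} + p\right) \left(19945 + 10687\right) = \left(\left(\frac{438}{85} - \frac{212}{85}\right) - 7350\right) \left(19945 + 10687\right) = \left(\left(\frac{438}{85} - \frac{212}{85}\right) - 7350\right) 30632 = \left(\frac{226}{85} - 7350\right) 30632 = \left(- \frac{624524}{85}\right) 30632 = - \frac{19130419168}{85}$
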